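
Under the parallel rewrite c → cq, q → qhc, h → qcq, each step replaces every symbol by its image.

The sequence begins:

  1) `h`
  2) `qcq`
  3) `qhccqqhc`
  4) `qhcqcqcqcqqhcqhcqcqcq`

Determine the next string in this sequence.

Rewriting the 21 symbols of qhcqcqcqcqqhcqhcqcqcq one by one yields qhc qcq cq qhc cq qhc cq qhc cq qhc qhc qcq cq qhc qcq cq qhc cq qhc cq qhc; concatenated:

qhcqcqcqqhccqqhccqqhccqqhcqhcqcqcqqhcqcqcqqhccqqhccqqhc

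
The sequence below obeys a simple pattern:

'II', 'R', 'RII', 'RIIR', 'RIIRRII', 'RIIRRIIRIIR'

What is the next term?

RIIRRIIRIIRRIIRRII

Each term (from the third on) is the previous term followed by the one before it: term 3 = R·II = RII.
Continuing: RIIRRIIRIIR · RIIRRII gives term 7.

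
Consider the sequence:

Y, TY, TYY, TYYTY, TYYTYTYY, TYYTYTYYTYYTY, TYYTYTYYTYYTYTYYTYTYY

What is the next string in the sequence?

TYYTYTYYTYYTYTYYTYTYYTYYTYTYYTYYTY

This is a Fibonacci-style word recurrence s(k) = s(k−1)·s(k−2): e.g. TY·Y = TYY.
So term 8 is TYYTYTYYTYYTYTYYTYTYY·TYYTYTYYTYYTY.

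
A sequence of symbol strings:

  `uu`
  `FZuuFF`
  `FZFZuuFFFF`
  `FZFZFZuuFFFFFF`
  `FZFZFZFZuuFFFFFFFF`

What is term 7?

FZFZFZFZFZFZuuFFFFFFFFFFFF

Each term wraps the previous one in FZ on the left and FF on the right.
From FZFZFZFZuuFFFFFFFF, 2 further steps: FZFZFZFZuuFFFFFFFF → FZFZFZFZFZuuFFFFFFFFFF → (answer).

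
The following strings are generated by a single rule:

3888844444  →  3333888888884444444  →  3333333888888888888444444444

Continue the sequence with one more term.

Reading off run lengths: 3 runs 1, 4, 7; 8 runs 4, 8, 12; 4 runs 5, 7, 9 — each is linear in n (n = 1, 2, …).
For the next term, n = 4, so the run lengths are 10, 16, 11.

3333333333888888888888888844444444444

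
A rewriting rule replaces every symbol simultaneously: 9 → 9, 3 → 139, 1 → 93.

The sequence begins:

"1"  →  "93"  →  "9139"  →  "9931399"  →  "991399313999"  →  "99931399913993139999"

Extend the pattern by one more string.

Rewriting the 20 symbols of 99931399913993139999 one by one yields 9 9 9 139 93 139 9 9 9 93 139 9 9 139 93 139 9 9 9 9; concatenated:

999139931399999313999139931399999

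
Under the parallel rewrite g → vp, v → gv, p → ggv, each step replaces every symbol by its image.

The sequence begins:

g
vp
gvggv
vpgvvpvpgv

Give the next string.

Expanding vpgvvpvpgv: v→gv, p→ggv, g→vp, v→gv, v→gv, p→ggv, v→gv, p→ggv, g→vp, v→gv. Concatenated: gv ggv vp gv gv ggv gv ggv vp gv.

gvggvvpgvgvggvgvggvvpgv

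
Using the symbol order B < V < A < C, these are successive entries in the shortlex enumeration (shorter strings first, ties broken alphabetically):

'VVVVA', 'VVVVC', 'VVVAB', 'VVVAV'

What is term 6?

VVVAC

Stepping forward 2 times from VVVAV: VVVAV → VVVAA, then the target.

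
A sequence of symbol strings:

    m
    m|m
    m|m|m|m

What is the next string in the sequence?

s(k+1) = s(k)·|·s(k) — each term doubles the last with '|' between the halves.
One more doubling of m|m|m|m gives the answer.

m|m|m|m|m|m|m|m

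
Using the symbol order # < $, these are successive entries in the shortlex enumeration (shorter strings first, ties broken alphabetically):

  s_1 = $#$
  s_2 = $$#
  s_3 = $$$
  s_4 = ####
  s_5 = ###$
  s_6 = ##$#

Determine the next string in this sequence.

The successor of ##$# increments the rightmost position that isn't already $ and resets every position after it to #.

##$$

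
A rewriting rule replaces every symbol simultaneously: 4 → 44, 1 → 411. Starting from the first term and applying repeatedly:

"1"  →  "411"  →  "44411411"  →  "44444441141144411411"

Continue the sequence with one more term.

Applying the rule to each of the 20 symbols of 44444441141144411411 gives the pieces 44 44 44 44 44 44 44 411 411 44 411 411 44 44 44 411 411 44 411 411, which concatenate to the answer.

444444444444444114114441141144444441141144411411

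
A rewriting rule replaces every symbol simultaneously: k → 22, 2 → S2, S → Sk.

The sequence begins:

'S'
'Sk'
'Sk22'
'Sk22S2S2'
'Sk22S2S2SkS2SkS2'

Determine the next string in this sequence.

Replace each of the 16 characters of Sk22S2S2SkS2SkS2 in place — Sk 22 S2 S2 Sk S2 Sk S2 Sk 22 Sk S2 Sk 22 Sk S2 — and concatenate.

Sk22S2S2SkS2SkS2Sk22SkS2Sk22SkS2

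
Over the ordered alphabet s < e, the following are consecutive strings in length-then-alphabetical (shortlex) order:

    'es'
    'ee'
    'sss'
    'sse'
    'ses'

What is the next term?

see

Treat ses as a base-2 numeral over the given alphabet and add one, carrying through any trailing e's.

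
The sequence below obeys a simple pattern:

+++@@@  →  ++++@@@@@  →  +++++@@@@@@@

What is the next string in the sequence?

++++++@@@@@@@@@

The n-th term is n+1 +'s then 2n-1 @'s, where the shown terms are n = 2, 3, 4.
At n = 5 the blocks have lengths 6, 9.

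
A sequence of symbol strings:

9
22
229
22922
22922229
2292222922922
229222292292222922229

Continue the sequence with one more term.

2292222922922229222292292222922922

This is a Fibonacci-style word recurrence s(k) = s(k−1)·s(k−2): e.g. 22·9 = 229.
Continuing: 229222292292222922229 · 2292222922922 gives term 8.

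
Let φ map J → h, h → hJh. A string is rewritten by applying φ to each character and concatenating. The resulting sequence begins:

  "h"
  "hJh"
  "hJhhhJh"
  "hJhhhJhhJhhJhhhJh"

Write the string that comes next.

Rewriting the 17 symbols of hJhhhJhhJhhJhhhJh one by one yields hJh h hJh hJh hJh h hJh hJh h hJh hJh h hJh hJh hJh h hJh; concatenated:

hJhhhJhhJhhJhhhJhhJhhhJhhJhhhJhhJhhJhhhJh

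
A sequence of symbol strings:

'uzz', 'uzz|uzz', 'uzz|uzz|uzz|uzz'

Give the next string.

s(k+1) = s(k)·|·s(k) — each term doubles the last with '|' between the halves.
Doubling uzz|uzz|uzz|uzz with '|' between the halves:

uzz|uzz|uzz|uzz|uzz|uzz|uzz|uzz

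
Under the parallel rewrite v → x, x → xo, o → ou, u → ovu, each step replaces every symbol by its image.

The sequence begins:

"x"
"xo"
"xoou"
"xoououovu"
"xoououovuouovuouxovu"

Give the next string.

xoououovuouovuouxovuouovuouxovuouovuxoouxovu

Replace each of the 20 characters of xoououovuouovuouxovu in place — xo ou ou ovu ou ovu ou x ovu ou ovu ou x ovu ou ovu xo ou x ovu — and concatenate.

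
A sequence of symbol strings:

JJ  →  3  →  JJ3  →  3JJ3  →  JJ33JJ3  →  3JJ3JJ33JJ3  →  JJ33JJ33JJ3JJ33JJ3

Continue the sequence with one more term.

This is a Fibonacci-style word recurrence s(k) = s(k−2)·s(k−1): e.g. JJ·3 = JJ3.
So term 8 is 3JJ3JJ33JJ3·JJ33JJ33JJ3JJ33JJ3.

3JJ3JJ33JJ3JJ33JJ33JJ3JJ33JJ3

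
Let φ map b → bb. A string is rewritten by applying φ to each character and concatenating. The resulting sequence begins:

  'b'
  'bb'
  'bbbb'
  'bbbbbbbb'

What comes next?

Expanding bbbbbbbb: b→bb, b→bb, b→bb, b→bb, b→bb, b→bb, b→bb, b→bb. Concatenated: bb bb bb bb bb bb bb bb.

bbbbbbbbbbbbbbbb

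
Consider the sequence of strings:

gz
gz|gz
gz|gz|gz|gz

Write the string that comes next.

gz|gz|gz|gz|gz|gz|gz|gz

Every step duplicates the string with '|' between the halves.
So the next term is two copies of gz|gz|gz|gz with '|' between the halves.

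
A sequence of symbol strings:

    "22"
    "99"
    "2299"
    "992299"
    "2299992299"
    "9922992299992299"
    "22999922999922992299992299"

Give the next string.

From term 3 onward, concatenate the second-to-last term with the last: 22·99 = 2299, 99·2299 = 992299, …
Continuing: 9922992299992299 · 22999922999922992299992299 gives term 8.

992299229999229922999922999922992299992299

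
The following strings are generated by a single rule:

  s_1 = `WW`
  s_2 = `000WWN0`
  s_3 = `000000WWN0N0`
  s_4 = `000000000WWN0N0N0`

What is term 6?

000000000000000WWN0N0N0N0N0

s(k+1) = 000·s(k)·N0, so each term gains 000 as a prefix and N0 as a suffix.
From 000000000WWN0N0N0, 2 further steps: 000000000WWN0N0N0 → 000000000000WWN0N0N0N0 → (answer).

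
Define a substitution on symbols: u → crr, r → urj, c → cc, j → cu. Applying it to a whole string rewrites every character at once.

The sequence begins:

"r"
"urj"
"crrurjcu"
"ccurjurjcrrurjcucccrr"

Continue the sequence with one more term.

cccccrrurjcucrrurjcuccurjurjcrrurjcucccrrccccccurjurj

Replace each of the 21 characters of ccurjurjcrrurjcucccrr in place — cc cc crr urj cu crr urj cu cc urj urj crr urj cu cc crr cc cc cc urj urj — and concatenate.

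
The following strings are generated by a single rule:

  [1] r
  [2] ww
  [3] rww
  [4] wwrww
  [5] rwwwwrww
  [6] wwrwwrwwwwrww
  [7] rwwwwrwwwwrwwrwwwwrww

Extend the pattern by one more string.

wwrwwrwwwwrwwrwwwwrwwwwrwwrwwwwrww

Each term (from the third on) is the two preceding terms concatenated in order: term 3 = r·ww = rww.
Continuing: wwrwwrwwwwrww · rwwwwrwwwwrwwrwwwwrww gives term 8.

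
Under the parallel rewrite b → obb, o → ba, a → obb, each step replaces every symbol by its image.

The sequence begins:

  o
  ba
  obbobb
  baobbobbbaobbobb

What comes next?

Rewriting the 16 symbols of baobbobbbaobbobb one by one yields obb obb ba obb obb ba obb obb obb obb ba obb obb ba obb obb; concatenated:

obbobbbaobbobbbaobbobbobbobbbaobbobbbaobbobb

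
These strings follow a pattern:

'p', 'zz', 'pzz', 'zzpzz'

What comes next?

pzzzzpzz

From term 3 onward, concatenate the second-to-last term with the last: p·zz = pzz, zz·pzz = zzpzz, …
Continuing: pzz · zzpzz gives term 5.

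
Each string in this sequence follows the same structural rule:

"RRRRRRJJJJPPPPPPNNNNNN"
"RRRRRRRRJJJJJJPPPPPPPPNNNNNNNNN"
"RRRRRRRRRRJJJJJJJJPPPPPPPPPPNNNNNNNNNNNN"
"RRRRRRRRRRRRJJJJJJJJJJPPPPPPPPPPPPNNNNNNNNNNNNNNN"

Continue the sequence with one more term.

Each string has the form R^{2n+2} J^{2n} P^{2n+2} N^{3n}, where the shown terms are n = 2, 3, 4, 5.
At n = 6 the blocks have lengths 14, 12, 14, 18.

RRRRRRRRRRRRRRJJJJJJJJJJJJPPPPPPPPPPPPPPNNNNNNNNNNNNNNNNNN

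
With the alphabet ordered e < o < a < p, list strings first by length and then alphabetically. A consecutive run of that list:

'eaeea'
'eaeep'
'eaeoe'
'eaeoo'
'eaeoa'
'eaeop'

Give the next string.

The successor of eaeop increments the rightmost position that isn't already p and resets every position after it to e.

eaeae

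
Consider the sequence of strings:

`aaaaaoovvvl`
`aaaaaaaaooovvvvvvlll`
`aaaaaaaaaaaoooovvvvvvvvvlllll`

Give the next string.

aaaaaaaaaaaaaaooooovvvvvvvvvvvvlllllll

Reading off run lengths: a runs 5, 8, 11; o runs 2, 3, 4; v runs 3, 6, 9; l runs 1, 3, 5 — each is linear in n (n = 1, 2, …).
Setting n = 4 gives 14, 5, 12, 7 characters in each block.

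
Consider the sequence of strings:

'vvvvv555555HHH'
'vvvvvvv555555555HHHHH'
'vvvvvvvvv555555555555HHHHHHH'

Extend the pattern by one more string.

vvvvvvvvvvv555555555555555HHHHHHHHH

The n-th term is 2n+1 v's then 3n 5's then 2n-1 H's, where the shown terms are n = 2, 3, 4.
For the next term, n = 5, so the run lengths are 11, 15, 9.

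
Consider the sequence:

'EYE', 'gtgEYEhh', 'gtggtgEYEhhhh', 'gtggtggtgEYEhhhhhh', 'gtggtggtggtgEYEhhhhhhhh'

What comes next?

Each term wraps the previous one in gtg on the left and hh on the right.
So the next term is gtg·gtggtggtggtgEYEhhhhhhhh·hh.

gtggtggtggtggtgEYEhhhhhhhhhh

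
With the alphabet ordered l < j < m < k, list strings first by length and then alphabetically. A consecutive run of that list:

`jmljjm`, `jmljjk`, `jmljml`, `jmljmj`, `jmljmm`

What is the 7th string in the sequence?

Continuing the enumeration 2 steps past jmljmm: jmljmm → jmljmk → (answer).

jmljkl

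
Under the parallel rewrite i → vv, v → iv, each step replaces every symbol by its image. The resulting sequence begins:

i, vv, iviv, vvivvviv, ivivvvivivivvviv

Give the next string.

Applying the rule to each of the 16 symbols of ivivvvivivivvviv gives the pieces vv iv vv iv iv iv vv iv vv iv vv iv iv iv vv iv, which concatenate to the answer.

vvivvvivivivvvivvvivvvivivivvviv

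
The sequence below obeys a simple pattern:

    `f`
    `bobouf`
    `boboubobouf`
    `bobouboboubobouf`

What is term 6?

Every step adds bobou at the front: s(k+1) = bobou·s(k).
From bobouboboubobouf, 2 further steps: bobouboboubobouf → boboubobouboboubobouf → (answer).

bobouboboubobouboboubobouf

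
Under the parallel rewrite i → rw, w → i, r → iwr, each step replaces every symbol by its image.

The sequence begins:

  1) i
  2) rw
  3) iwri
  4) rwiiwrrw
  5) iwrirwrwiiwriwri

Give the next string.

Applying the rule to each of the 16 symbols of iwrirwrwiiwriwri gives the pieces rw i iwr rw iwr i iwr i rw rw i iwr rw i iwr rw, which concatenate to the answer.

rwiiwrrwiwriiwrirwrwiiwrrwiiwrrw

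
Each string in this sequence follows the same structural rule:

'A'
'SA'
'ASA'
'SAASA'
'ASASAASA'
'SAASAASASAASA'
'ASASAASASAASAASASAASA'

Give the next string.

SAASAASASAASAASASAASASAASAASASAASA

This is a Fibonacci-style word recurrence s(k) = s(k−2)·s(k−1): e.g. A·SA = ASA.
So term 8 is SAASAASASAASA·ASASAASASAASAASASAASA.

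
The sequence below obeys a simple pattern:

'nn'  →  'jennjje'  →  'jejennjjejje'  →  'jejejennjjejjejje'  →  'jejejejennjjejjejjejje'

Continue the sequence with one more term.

Each term wraps the previous one in je on the left and jje on the right.
One more step from jejejejennjjejjejjejje gives the answer.

jejejejejennjjejjejjejjejje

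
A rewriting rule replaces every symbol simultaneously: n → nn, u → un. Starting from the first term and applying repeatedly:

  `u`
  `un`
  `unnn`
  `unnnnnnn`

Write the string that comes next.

unnnnnnnnnnnnnnn

Expanding unnnnnnn: u→un, n→nn, n→nn, n→nn, n→nn, n→nn, n→nn, n→nn. Concatenated: un nn nn nn nn nn nn nn.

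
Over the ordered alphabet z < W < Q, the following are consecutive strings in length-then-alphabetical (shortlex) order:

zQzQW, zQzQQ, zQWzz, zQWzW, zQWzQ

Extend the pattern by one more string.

Find the rightmost character of zQWzQ below Q, bump it to the next letter, and reset everything to its right to z.

zQWWz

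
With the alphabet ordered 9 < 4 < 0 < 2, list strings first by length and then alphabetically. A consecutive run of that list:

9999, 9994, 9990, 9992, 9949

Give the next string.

9944

Find the rightmost character of 9949 below 2, bump it to the next letter, and reset everything to its right to 9.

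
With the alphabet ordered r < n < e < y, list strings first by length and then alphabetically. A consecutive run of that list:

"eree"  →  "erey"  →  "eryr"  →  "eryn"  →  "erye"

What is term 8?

Continuing the enumeration 3 steps past erye: erye → eryy → enrr → (answer).

enrn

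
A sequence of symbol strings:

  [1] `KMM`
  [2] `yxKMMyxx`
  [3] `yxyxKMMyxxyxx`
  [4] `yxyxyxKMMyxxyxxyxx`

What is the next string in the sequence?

s(k+1) = yx·s(k)·yxx, so each term gains yx as a prefix and yxx as a suffix.
Applying this once more to yxyxyxKMMyxxyxxyxx:

yxyxyxyxKMMyxxyxxyxxyxx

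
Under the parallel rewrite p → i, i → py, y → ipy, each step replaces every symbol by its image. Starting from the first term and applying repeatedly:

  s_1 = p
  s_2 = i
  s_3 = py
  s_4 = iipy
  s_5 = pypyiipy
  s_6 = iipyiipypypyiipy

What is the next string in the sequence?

φ(iipyiipypypyiipy) expands symbol-by-symbol to py py i ipy py py i ipy i ipy i ipy py py i ipy; joining the 16 pieces gives the next term.

pypyiipypypyiipyiipyiipypypyiipy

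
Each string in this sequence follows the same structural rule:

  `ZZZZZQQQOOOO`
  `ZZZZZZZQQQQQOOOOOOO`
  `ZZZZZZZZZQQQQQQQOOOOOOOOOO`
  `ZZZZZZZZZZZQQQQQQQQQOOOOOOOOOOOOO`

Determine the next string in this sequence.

Reading off run lengths: Z runs 5, 7, 9, 11; Q runs 3, 5, 7, 9; O runs 4, 7, 10, 13 — each is linear in n (n = 1, 2, …).
At n = 5 the blocks have lengths 13, 11, 16.

ZZZZZZZZZZZZZQQQQQQQQQQQOOOOOOOOOOOOOOOO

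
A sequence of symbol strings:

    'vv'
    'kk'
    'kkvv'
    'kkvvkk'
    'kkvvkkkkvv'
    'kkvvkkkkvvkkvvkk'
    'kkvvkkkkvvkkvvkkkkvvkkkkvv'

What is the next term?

kkvvkkkkvvkkvvkkkkvvkkkkvvkkvvkkkkvvkkvvkk

This is a Fibonacci-style word recurrence s(k) = s(k−1)·s(k−2): e.g. kk·vv = kkvv.
So term 8 is kkvvkkkkvvkkvvkkkkvvkkkkvv·kkvvkkkkvvkkvvkk.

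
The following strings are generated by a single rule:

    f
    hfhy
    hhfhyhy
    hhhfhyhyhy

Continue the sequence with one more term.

s(k+1) = h·s(k)·hy, so each term gains h as a prefix and hy as a suffix.
One more step from hhhfhyhyhy gives the answer.

hhhhfhyhyhyhy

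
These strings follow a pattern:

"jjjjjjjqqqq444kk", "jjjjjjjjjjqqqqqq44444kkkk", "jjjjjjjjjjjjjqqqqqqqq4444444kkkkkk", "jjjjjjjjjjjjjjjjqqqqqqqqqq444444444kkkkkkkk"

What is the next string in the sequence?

The n-th term is 3n+1 j's then 2n q's then 2n-1 4's then 2n-2 k's, where the shown terms are n = 2, 3, 4, 5.
For the next term, n = 6, so the run lengths are 19, 12, 11, 10.

jjjjjjjjjjjjjjjjjjjqqqqqqqqqqqq44444444444kkkkkkkkkk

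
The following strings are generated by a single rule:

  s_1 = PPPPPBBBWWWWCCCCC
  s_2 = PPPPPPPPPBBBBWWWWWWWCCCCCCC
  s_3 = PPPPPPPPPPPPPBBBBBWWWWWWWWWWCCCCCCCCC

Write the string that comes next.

Reading off run lengths: P runs 5, 9, 13; B runs 3, 4, 5; W runs 4, 7, 10; C runs 5, 7, 9 — each is linear in n (n = 1, 2, …).
At n = 4 the blocks have lengths 17, 6, 13, 11.

PPPPPPPPPPPPPPPPPBBBBBBWWWWWWWWWWWWWCCCCCCCCCCC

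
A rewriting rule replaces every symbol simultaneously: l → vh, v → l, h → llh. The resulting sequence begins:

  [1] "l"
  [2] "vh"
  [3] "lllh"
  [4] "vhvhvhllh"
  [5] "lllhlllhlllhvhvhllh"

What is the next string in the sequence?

Rewriting the 19 symbols of lllhlllhlllhvhvhllh one by one yields vh vh vh llh vh vh vh llh vh vh vh llh l llh l llh vh vh llh; concatenated:

vhvhvhllhvhvhvhllhvhvhvhllhlllhlllhvhvhllh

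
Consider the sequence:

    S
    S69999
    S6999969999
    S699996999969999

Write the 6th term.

Every step adds 69999 to the end: s(k+1) = s(k)·69999.
From S699996999969999, 2 further steps: S699996999969999 → S69999699996999969999 → (answer).

S6999969999699996999969999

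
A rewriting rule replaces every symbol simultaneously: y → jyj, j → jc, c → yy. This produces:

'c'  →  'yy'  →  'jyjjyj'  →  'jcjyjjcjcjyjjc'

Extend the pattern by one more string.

φ(jcjyjjcjcjyjjc) expands symbol-by-symbol to jc yy jc jyj jc jc yy jc yy jc jyj jc jc yy; joining the 14 pieces gives the next term.

jcyyjcjyjjcjcyyjcyyjcjyjjcjcyy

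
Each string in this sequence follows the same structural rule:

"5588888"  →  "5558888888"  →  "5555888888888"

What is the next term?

5555588888888888

Reading off run lengths: 5 runs 2, 3, 4; 8 runs 5, 7, 9 — each is linear in n, where the shown terms are n = 2, 3, 4.
At n = 5 the blocks have lengths 5, 11.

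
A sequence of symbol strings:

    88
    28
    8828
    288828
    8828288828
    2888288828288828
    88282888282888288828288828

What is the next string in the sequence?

288828882828882888282888282888288828288828

Each term (from the third on) is the two preceding terms concatenated in order: term 3 = 88·28 = 8828.
The next term joins 2888288828288828 and 88282888282888288828288828.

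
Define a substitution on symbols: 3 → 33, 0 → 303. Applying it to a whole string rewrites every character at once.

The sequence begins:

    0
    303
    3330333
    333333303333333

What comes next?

Replace each of the 15 characters of 333333303333333 in place — 33 33 33 33 33 33 33 303 33 33 33 33 33 33 33 — and concatenate.

3333333333333330333333333333333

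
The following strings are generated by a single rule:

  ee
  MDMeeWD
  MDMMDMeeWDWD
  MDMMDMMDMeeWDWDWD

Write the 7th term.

Every step adds MDM to the front and WD to the end of the previous string.
From MDMMDMMDMeeWDWDWD, 3 further steps: MDMMDMMDMeeWDWDWD → MDMMDMMDMMDMeeWDWDWDWD → MDMMDMMDMMDMMDMeeWDWDWDWDWD → (answer).

MDMMDMMDMMDMMDMMDMeeWDWDWDWDWDWD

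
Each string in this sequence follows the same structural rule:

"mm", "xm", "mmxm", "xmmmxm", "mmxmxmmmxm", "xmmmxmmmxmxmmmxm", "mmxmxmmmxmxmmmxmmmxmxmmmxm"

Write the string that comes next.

This is a Fibonacci-style word recurrence s(k) = s(k−2)·s(k−1): e.g. mm·xm = mmxm.
The next term joins xmmmxmmmxmxmmmxm and mmxmxmmmxmxmmmxmmmxmxmmmxm.

xmmmxmmmxmxmmmxmmmxmxmmmxmxmmmxmmmxmxmmmxm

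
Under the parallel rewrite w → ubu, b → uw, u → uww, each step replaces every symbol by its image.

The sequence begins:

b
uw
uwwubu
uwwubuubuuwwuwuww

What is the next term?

uwwubuubuuwwuwuwwuwwuwuwwuwwubuubuuwwubuuwwubuubu

Applying the rule to each of the 17 symbols of uwwubuubuuwwuwuww gives the pieces uww ubu ubu uww uw uww uww uw uww uww ubu ubu uww ubu uww ubu ubu, which concatenate to the answer.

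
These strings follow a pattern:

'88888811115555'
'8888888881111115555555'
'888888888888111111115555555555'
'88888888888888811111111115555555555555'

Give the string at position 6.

Each string has the form 8^{3n} 1^{2n} 5^{3n-2}, where the shown terms are n = 2, 3, 4, 5.
For term 6, n = 7, so the run lengths are 21, 14, 19.

888888888888888888888111111111111115555555555555555555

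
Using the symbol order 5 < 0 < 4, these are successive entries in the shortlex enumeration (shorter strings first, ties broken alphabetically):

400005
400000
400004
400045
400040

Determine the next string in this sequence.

Treat 400040 as a base-3 numeral over the given alphabet and add one, carrying through any trailing 4's.

400044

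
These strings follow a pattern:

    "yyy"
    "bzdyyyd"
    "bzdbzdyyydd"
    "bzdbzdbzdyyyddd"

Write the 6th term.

bzdbzdbzdbzdbzdyyyddddd

s(k+1) = bzd·s(k)·d, so each term gains bzd as a prefix and d as a suffix.
From bzdbzdbzdyyyddd, 2 further steps: bzdbzdbzdyyyddd → bzdbzdbzdbzdyyydddd → (answer).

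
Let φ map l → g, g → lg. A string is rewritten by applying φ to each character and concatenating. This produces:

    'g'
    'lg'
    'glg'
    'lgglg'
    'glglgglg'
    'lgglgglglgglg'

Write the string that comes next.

Rewriting the 13 symbols of lgglgglglgglg one by one yields g lg lg g lg lg g lg g lg lg g lg; concatenated:

glglgglglgglgglglgglg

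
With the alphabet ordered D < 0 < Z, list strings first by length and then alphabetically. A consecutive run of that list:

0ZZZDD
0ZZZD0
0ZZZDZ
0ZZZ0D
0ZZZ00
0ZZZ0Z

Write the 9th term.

0ZZZZZ

Advancing 3 positions from 0ZZZ0Z through 0ZZZ0Z → 0ZZZZD → 0ZZZZ0 reaches term 9.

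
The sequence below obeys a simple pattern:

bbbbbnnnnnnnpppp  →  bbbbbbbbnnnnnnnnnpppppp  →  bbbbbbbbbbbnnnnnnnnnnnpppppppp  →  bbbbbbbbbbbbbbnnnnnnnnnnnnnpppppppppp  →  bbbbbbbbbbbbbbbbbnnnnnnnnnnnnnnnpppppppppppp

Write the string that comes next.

bbbbbbbbbbbbbbbbbbbbnnnnnnnnnnnnnnnnnpppppppppppppp

Reading off run lengths: b runs 5, 8, 11, 14, 17; n runs 7, 9, 11, 13, 15; p runs 4, 6, 8, 10, 12 — each is linear in n, where the shown terms are n = 2, 3, 4, 5, 6.
Setting n = 7 gives 20, 17, 14 characters in each block.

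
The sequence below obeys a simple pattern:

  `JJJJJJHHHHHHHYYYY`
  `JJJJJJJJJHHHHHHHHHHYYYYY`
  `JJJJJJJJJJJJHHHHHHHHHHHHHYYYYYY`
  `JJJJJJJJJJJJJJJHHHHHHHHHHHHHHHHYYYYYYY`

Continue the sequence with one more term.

JJJJJJJJJJJJJJJJJJHHHHHHHHHHHHHHHHHHHYYYYYYYY

Term n consists of 3n J's, followed by 3n+1 H's, followed by n+2 Y's, where the shown terms are n = 2, 3, 4, 5.
At n = 6 the blocks have lengths 18, 19, 8.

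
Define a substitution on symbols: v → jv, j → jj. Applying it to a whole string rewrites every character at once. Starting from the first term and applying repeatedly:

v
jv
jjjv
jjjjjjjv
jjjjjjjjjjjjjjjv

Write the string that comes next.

jjjjjjjjjjjjjjjjjjjjjjjjjjjjjjjv

Applying the rule to each of the 16 symbols of jjjjjjjjjjjjjjjv gives the pieces jj jj jj jj jj jj jj jj jj jj jj jj jj jj jj jv, which concatenate to the answer.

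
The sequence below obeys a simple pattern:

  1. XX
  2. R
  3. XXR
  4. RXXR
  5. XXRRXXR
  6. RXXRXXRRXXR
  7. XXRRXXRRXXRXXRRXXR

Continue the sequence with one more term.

RXXRXXRRXXRXXRRXXRRXXRXXRRXXR

Each term (from the third on) is the two preceding terms concatenated in order: term 3 = XX·R = XXR.
The next term joins RXXRXXRRXXR and XXRRXXRRXXRXXRRXXR.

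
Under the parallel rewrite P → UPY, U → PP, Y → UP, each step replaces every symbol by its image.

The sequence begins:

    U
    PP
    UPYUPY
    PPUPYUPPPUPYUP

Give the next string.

Replace each of the 14 characters of PPUPYUPPPUPYUP in place — UPY UPY PP UPY UP PP UPY UPY UPY PP UPY UP PP UPY — and concatenate.

UPYUPYPPUPYUPPPUPYUPYUPYPPUPYUPPPUPY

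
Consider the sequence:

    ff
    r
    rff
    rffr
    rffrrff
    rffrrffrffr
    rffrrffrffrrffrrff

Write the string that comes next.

rffrrffrffrrffrrffrffrrffrffr

Each term (from the third on) is the previous term followed by the one before it: term 3 = r·ff = rff.
The next term joins rffrrffrffrrffrrff and rffrrffrffr.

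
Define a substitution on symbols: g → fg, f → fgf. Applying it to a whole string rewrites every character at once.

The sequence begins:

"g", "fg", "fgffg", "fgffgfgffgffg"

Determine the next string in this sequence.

fgffgfgffgffgfgffgfgffgffgfgffgffg

Applying the rule to each of the 13 symbols of fgffgfgffgffg gives the pieces fgf fg fgf fgf fg fgf fg fgf fgf fg fgf fgf fg, which concatenate to the answer.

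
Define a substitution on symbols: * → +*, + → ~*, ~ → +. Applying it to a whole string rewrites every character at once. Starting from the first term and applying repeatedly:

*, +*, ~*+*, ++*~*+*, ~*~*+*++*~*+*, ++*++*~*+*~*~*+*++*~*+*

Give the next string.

~*~*+*~*~*+*++*~*+*++*++*~*+*~*~*+*++*~*+*

Replace each of the 23 characters of ++*++*~*+*~*~*+*++*~*+* in place — ~* ~* +* ~* ~* +* + +* ~* +* + +* + +* ~* +* ~* ~* +* + +* ~* +* — and concatenate.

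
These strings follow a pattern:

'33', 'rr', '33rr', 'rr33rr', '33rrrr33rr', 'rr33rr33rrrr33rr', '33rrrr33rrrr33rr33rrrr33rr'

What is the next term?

Each term (from the third on) is the two preceding terms concatenated in order: term 3 = 33·rr = 33rr.
So term 8 is rr33rr33rrrr33rr·33rrrr33rrrr33rr33rrrr33rr.

rr33rr33rrrr33rr33rrrr33rrrr33rr33rrrr33rr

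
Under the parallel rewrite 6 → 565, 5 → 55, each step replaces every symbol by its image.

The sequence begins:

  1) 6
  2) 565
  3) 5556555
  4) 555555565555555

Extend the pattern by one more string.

5555555555555556555555555555555

Applying the rule to each of the 15 symbols of 555555565555555 gives the pieces 55 55 55 55 55 55 55 565 55 55 55 55 55 55 55, which concatenate to the answer.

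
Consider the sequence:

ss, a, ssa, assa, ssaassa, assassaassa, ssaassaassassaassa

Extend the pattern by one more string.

From term 3 onward, concatenate the second-to-last term with the last: ss·a = ssa, a·ssa = assa, …
The next term joins assassaassa and ssaassaassassaassa.

assassaassassaassaassassaassa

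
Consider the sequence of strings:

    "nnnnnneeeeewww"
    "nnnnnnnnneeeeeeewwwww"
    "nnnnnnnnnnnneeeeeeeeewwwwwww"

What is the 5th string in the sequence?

Reading off run lengths: n runs 6, 9, 12; e runs 5, 7, 9; w runs 3, 5, 7 — each is linear in n (n = 1, 2, …).
Setting n = 5 gives 18, 13, 11 characters in each block.

nnnnnnnnnnnnnnnnnneeeeeeeeeeeeewwwwwwwwwww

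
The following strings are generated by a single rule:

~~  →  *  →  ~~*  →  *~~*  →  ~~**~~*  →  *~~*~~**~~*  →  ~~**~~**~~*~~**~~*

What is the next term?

*~~*~~**~~*~~**~~**~~*~~**~~*

Each term (from the third on) is the two preceding terms concatenated in order: term 3 = ~~·* = ~~*.
So term 8 is *~~*~~**~~*·~~**~~**~~*~~**~~*.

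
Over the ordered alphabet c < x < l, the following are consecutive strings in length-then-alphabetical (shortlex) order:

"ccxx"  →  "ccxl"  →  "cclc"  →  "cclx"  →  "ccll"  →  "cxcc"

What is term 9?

cxxc

Advancing 3 positions from cxcc through cxcc → cxcx → cxcl reaches term 9.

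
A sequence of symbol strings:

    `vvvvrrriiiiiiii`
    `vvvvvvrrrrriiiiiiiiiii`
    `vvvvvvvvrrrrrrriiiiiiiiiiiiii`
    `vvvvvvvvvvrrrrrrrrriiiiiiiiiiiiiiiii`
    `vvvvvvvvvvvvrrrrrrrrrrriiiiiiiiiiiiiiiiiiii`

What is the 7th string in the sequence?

vvvvvvvvvvvvvvvvrrrrrrrrrrrrrrriiiiiiiiiiiiiiiiiiiiiiiiii

Term n consists of 2n v's, followed by 2n-1 r's, followed by 3n+2 i's, where the shown terms are n = 2, 3, 4, 5, 6.
At n = 8 the blocks have lengths 16, 15, 26.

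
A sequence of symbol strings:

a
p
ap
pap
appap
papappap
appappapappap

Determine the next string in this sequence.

From term 3 onward, concatenate the second-to-last term with the last: a·p = ap, p·ap = pap, …
Continuing: papappap · appappapappap gives term 8.

papappapappappapappap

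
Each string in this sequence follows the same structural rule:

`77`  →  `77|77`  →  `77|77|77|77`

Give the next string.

Each string is two copies of the previous one joined by '|'.
Doubling 77|77|77|77 with '|' between the halves:

77|77|77|77|77|77|77|77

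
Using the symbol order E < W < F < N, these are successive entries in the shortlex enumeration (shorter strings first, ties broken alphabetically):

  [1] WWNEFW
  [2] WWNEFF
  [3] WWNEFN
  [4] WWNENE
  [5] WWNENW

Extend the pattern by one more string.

Find the rightmost character of WWNENW below N, bump it to the next letter, and reset everything to its right to E.

WWNENF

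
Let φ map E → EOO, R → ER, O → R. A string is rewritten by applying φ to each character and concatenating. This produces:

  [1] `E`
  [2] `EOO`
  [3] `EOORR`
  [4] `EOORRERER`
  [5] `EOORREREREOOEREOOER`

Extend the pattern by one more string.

Rewriting the 19 symbols of EOORREREREOOEREOOER one by one yields EOO R R ER ER EOO ER EOO ER EOO R R EOO ER EOO R R EOO ER; concatenated:

EOORREREREOOEREOOEREOORREOOEREOORREOOER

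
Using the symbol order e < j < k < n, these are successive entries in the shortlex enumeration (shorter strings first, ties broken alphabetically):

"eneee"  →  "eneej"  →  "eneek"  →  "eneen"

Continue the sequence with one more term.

eneje

Treat eneen as a base-4 numeral over the given alphabet and add one, carrying through any trailing n's.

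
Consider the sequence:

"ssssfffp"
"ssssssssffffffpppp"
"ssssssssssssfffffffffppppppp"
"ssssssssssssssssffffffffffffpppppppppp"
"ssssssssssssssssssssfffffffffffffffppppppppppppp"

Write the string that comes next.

ssssssssssssssssssssssssffffffffffffffffffpppppppppppppppp

Each string has the form s^{4n} f^{3n} p^{3n-2} (n = 1, 2, …).
Setting n = 6 gives 24, 18, 16 characters in each block.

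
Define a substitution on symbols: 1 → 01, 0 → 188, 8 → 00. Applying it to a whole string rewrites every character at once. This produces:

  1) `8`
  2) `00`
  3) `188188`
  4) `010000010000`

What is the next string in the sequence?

1880118818818818818801188188188188

Expanding 010000010000: 0→188, 1→01, 0→188, 0→188, 0→188, 0→188, 0→188, 1→01, 0→188, 0→188, 0→188, 0→188. Concatenated: 188 01 188 188 188 188 188 01 188 188 188 188.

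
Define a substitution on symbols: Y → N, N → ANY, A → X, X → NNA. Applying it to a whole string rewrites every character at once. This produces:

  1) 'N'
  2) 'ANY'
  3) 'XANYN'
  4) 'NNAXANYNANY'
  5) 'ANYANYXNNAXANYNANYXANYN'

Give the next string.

XANYNXANYNNNAANYANYXNNAXANYNANYXANYNNNAXANYNANY

Replace each of the 23 characters of ANYANYXNNAXANYNANYXANYN in place — X ANY N X ANY N NNA ANY ANY X NNA X ANY N ANY X ANY N NNA X ANY N ANY — and concatenate.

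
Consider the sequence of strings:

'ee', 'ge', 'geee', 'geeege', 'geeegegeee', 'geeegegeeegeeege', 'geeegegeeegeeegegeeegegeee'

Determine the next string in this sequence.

geeegegeeegeeegegeeegegeeegeeegegeeegeeege

Each term (from the third on) is the previous term followed by the one before it: term 3 = ge·ee = geee.
The next term joins geeegegeeegeeegegeeegegeee and geeegegeeegeeege.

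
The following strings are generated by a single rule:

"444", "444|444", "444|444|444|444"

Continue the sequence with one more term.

Every step duplicates the string with '|' between the halves.
Doubling 444|444|444|444 with '|' between the halves:

444|444|444|444|444|444|444|444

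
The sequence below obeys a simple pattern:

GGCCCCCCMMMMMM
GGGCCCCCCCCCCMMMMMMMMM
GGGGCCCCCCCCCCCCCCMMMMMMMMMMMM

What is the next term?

GGGGGCCCCCCCCCCCCCCCCCCMMMMMMMMMMMMMMM

Reading off run lengths: G runs 2, 3, 4; C runs 6, 10, 14; M runs 6, 9, 12 — each is linear in n, where the shown terms are n = 2, 3, 4.
Setting n = 5 gives 5, 18, 15 characters in each block.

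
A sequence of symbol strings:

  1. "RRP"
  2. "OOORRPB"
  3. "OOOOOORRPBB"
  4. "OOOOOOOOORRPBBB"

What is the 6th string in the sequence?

OOOOOOOOOOOOOOORRPBBBBB

s(k+1) = OOO·s(k)·B, so each term gains OOO as a prefix and B as a suffix.
From OOOOOOOOORRPBBB, 2 further steps: OOOOOOOOORRPBBB → OOOOOOOOOOOORRPBBBB → (answer).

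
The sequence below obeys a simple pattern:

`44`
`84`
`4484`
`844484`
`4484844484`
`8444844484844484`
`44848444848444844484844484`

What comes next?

This is a Fibonacci-style word recurrence s(k) = s(k−2)·s(k−1): e.g. 44·84 = 4484.
So term 8 is 8444844484844484·44848444848444844484844484.

844484448484448444848444848444844484844484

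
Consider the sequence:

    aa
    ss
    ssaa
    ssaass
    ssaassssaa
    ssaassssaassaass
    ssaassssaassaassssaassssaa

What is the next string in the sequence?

From term 3 onward, concatenate the last term with the second-to-last: ss·aa = ssaa, ssaa·ss = ssaass, …
Continuing: ssaassssaassaassssaassssaa · ssaassssaassaass gives term 8.

ssaassssaassaassssaassssaassaassssaassaass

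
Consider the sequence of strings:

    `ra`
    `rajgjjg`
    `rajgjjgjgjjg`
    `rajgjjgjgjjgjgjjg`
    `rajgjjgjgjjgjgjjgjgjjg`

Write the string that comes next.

rajgjjgjgjjgjgjjgjgjjgjgjjg

Every step adds jgjjg to the end: s(k+1) = s(k)·jgjjg.
One more step from rajgjjgjgjjgjgjjgjgjjg gives the answer.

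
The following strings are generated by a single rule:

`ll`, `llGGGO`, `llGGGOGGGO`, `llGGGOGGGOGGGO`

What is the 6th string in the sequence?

Every step adds GGGO to the end: s(k+1) = s(k)·GGGO.
From llGGGOGGGOGGGO, 2 further steps: llGGGOGGGOGGGO → llGGGOGGGOGGGOGGGO → (answer).

llGGGOGGGOGGGOGGGOGGGO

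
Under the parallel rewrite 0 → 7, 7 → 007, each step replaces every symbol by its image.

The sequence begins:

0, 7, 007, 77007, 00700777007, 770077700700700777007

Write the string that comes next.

Rewriting the 21 symbols of 770077700700700777007 one by one yields 007 007 7 7 007 007 007 7 7 007 7 7 007 7 7 007 007 007 7 7 007; concatenated:

0070077700700700777007770077700700700777007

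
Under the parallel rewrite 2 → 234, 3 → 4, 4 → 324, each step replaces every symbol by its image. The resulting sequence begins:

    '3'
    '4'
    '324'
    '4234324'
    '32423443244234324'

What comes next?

Replace each of the 17 characters of 32423443244234324 in place — 4 234 324 234 4 324 324 4 234 324 324 234 4 324 4 234 324 — and concatenate.

42343242344324324423432432423443244234324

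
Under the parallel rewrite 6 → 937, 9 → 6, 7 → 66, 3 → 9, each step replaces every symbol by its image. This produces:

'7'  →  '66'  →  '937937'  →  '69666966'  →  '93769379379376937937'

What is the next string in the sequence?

696693769666966696693769666966

Replace each of the 20 characters of 93769379379376937937 in place — 6 9 66 937 6 9 66 6 9 66 6 9 66 937 6 9 66 6 9 66 — and concatenate.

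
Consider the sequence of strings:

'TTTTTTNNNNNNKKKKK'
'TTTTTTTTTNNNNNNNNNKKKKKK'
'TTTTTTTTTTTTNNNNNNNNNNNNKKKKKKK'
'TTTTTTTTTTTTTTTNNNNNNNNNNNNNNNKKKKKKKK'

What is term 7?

Term n consists of 3n T's, followed by 3n N's, followed by n+3 K's, where the shown terms are n = 2, 3, 4, 5.
Setting n = 8 gives 24, 24, 11 characters in each block.

TTTTTTTTTTTTTTTTTTTTTTTTNNNNNNNNNNNNNNNNNNNNNNNNKKKKKKKKKKK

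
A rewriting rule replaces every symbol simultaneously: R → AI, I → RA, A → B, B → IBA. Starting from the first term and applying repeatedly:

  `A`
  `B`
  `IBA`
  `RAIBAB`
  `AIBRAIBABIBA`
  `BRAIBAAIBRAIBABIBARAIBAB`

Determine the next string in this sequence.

Applying the rule to each of the 24 symbols of BRAIBAAIBRAIBABIBARAIBAB gives the pieces IBA AI B RA IBA B B RA IBA AI B RA IBA B IBA RA IBA B AI B RA IBA B IBA, which concatenate to the answer.

IBAAIBRAIBABBRAIBAAIBRAIBABIBARAIBABAIBRAIBABIBA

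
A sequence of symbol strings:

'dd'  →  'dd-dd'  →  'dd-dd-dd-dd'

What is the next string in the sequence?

Every step duplicates the string with '-' between the halves.
One more doubling of dd-dd-dd-dd gives the answer.

dd-dd-dd-dd-dd-dd-dd-dd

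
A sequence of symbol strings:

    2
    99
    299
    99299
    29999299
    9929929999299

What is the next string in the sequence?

Each term (from the third on) is the two preceding terms concatenated in order: term 3 = 2·99 = 299.
The next term joins 29999299 and 9929929999299.

299992999929929999299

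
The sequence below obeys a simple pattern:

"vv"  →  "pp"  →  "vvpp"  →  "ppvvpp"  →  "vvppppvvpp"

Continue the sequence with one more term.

Each term (from the third on) is the two preceding terms concatenated in order: term 3 = vv·pp = vvpp.
Continuing: ppvvpp · vvppppvvpp gives term 6.

ppvvppvvppppvvpp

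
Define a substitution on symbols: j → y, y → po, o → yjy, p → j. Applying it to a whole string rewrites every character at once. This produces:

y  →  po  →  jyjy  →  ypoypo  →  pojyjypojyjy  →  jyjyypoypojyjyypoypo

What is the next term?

Replace each of the 20 characters of jyjyypoypojyjyypoypo in place — y po y po po j yjy po j yjy y po y po po j yjy po j yjy — and concatenate.

ypoypopojyjypojyjyypoypopojyjypojyjy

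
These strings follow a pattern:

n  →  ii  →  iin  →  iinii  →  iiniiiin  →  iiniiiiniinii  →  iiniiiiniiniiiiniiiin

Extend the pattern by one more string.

This is a Fibonacci-style word recurrence s(k) = s(k−1)·s(k−2): e.g. ii·n = iin.
So term 8 is iiniiiiniiniiiiniiiin·iiniiiiniinii.

iiniiiiniiniiiiniiiiniiniiiiniinii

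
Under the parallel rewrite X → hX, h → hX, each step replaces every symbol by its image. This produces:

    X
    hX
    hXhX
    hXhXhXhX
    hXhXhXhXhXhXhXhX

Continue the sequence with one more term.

hXhXhXhXhXhXhXhXhXhXhXhXhXhXhXhX

Applying the rule to each of the 16 symbols of hXhXhXhXhXhXhXhX gives the pieces hX hX hX hX hX hX hX hX hX hX hX hX hX hX hX hX, which concatenate to the answer.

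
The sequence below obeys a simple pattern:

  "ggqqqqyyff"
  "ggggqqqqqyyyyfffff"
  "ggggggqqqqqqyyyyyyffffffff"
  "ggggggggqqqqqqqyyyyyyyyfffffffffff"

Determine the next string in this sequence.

The n-th term is 2n g's then n+3 q's then 2n y's then 3n-1 f's (n = 1, 2, …).
For the next term, n = 5, so the run lengths are 10, 8, 10, 14.

ggggggggggqqqqqqqqyyyyyyyyyyffffffffffffff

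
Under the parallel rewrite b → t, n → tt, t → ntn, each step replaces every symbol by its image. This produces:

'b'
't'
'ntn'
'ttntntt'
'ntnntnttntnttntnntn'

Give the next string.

φ(ntnntnttntnttntnntn) expands symbol-by-symbol to tt ntn tt tt ntn tt ntn ntn tt ntn tt ntn ntn tt ntn tt tt ntn tt; joining the 19 pieces gives the next term.

ttntnttttntnttntnntnttntnttntnntnttntnttttntntt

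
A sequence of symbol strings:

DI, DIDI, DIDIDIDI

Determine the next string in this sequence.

s(k+1) = s(k)·s(k) — each term doubles the last.
So the next term is two copies of DIDIDIDI.

DIDIDIDIDIDIDIDI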